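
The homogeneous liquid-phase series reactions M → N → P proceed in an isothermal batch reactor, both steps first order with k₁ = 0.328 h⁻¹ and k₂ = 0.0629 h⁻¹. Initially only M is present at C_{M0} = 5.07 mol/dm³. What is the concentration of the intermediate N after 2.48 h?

2.59 mol/dm³

For first-order series with pure M initially, C_N(t) = k₁C_{M0}/(k₂−k₁)·(e^(−k₁t) − e^(−k₂t)).
e^(−k₁t) = e^(−0.328×2.48) = e^(−0.8134) = 0.4433; e^(−k₂t) = e^(−0.1560) = 0.8556.
C_N = 0.328×5.07/(0.0629−0.328) × (0.4433−0.8556) = (-6.273)×(-0.4122) = 2.586 mol/dm³.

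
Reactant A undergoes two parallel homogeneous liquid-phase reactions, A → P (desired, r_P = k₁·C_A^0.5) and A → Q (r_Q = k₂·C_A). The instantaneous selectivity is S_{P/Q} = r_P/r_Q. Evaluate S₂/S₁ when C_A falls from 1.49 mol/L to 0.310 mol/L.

2.19

S_{P/Q} = (k₁/k₂)·C_A^-0.5, so S₂/S₁ = (C_{A,2}/C_{A,1})^-0.5.
= (0.310/1.49)^(-0.5) = (0.2081)^(-0.5) = 2.19.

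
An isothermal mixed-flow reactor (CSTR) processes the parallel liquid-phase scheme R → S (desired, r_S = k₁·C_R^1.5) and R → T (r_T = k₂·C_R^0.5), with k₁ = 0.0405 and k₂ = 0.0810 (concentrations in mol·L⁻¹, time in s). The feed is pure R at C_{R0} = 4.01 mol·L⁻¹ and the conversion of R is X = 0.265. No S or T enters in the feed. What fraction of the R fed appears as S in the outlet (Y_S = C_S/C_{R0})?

0.158

Exit C_R = C_{R0}(1−X) = 4.01×0.735 = 2.947 mol·L⁻¹.
In a CSTR the entire volume is at exit conditions, so r_S = 0.0405×2.947^1.5 = 0.2049 and r_T = 0.0810×2.947^0.5 = 0.1391.
Fraction of consumed R going to S: r_S/(r_S+r_T) = 0.5957.
C_S = 0.5957·C_{R0}·X = 0.5957×4.01×0.265 = 0.633 mol·L⁻¹; Y_S = C_S/C_{R0} = 0.158.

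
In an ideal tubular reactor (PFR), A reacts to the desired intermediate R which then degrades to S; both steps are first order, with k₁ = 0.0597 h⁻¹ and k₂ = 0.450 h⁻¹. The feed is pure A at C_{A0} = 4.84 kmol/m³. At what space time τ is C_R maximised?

5.18 h

The intermediate peaks when r₁ = r₂, i.e. k₁e^(−k₁τ) = k₂e^(−k₂τ), giving τ_opt = ln(k₂/k₁)/(k₂−k₁).
= ln(0.450/0.0597)/(0.450−0.0597) = ln(7.538)/0.3903 = 2.020/0.3903 = 5.18 h.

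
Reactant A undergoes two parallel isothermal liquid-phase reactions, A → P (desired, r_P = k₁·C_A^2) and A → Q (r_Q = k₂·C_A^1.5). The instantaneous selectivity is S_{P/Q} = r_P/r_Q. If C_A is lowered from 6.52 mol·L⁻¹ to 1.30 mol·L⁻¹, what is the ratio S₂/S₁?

0.447

S_{P/Q} = (k₁/k₂)·C_A^0.5, so S₂/S₁ = (C_{A,2}/C_{A,1})^0.5.
= (1.30/6.52)^0.5 = (0.1994)^0.5 = 0.447.
Selectivity toward P falls as C_A falls — high-concentration operation is favoured.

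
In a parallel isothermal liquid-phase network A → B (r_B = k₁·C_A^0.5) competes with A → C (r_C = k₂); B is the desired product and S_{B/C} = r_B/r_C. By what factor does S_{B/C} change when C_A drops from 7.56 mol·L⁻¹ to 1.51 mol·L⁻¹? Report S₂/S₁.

0.447

S_{B/C} = (k₁/k₂)·C_A^0.5, so S₂/S₁ = (C_{A,2}/C_{A,1})^0.5.
= (1.51/7.56)^0.5 = (0.1997)^0.5 = 0.447.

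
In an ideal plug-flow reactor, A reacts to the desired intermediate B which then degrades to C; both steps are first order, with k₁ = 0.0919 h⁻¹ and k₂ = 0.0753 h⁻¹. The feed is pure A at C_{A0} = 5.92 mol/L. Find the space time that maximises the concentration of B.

12.0 h

For first-order series the maximum of C_B occurs at τ_opt = ln(k₂/k₁)/(k₂−k₁).
= ln(0.0753/0.0919)/(0.0753−0.0919) = ln(0.8194)/-0.01660 = -0.1992/-0.01660 = 12.0 h.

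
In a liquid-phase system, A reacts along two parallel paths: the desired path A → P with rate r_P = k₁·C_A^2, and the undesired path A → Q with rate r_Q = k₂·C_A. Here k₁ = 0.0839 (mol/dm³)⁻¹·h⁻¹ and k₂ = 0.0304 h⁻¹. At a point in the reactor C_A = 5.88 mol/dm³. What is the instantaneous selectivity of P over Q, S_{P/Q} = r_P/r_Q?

S_{P/Q} = r_P/r_Q = (k₁·C_A^2)/(k₂·C_A) = (k₁/k₂)·C_A.
= (0.0839×5.880^2) / (0.0304×5.880) = 2.901/0.1788 = 16.2.
Since the desired path is higher order in A, keeping C_A high (PFR or concentrated feed) favours P.

16.2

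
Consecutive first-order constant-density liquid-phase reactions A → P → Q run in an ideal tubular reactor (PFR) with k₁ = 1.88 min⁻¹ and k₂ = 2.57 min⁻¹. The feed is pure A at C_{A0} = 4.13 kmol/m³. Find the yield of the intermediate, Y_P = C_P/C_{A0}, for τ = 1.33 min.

0.134

For first-order series with pure A initially, C_P(τ) = k₁C_{A0}/(k₂−k₁)·(e^(−k₁τ) − e^(−k₂τ)).
e^(−k₁τ) = e^(−1.88×1.33) = e^(−2.500) = 0.08205; e^(−k₂τ) = e^(−3.418) = 0.03277.
C_P = 1.88×4.13/(2.57−1.88) × (0.08205−0.03277) = 11.25×0.04928 = 0.5545 kmol/m³.
Y_P = C_P/C_{A0} = 0.5545/4.13 = 0.134.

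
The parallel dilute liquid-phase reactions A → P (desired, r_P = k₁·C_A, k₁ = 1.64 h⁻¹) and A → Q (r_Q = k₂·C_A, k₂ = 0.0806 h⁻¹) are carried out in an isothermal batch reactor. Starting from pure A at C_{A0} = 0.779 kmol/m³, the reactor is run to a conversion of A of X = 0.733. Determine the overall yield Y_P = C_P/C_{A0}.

C_A = C_{A0}(1−X) = 0.2080 kmol/m³.
Both paths are first order in A, so the instantaneous fraction to P is constant: dC_P/d(−C_A) = k₁/(k₁+k₂) = 0.9532.
C_P = 0.9532·(C_{A0}−C_A) = 0.9532×0.5710 = 0.544 kmol/m³.
Y_P = C_P/C_{A0} = 0.5443/0.779 = 0.699.

0.699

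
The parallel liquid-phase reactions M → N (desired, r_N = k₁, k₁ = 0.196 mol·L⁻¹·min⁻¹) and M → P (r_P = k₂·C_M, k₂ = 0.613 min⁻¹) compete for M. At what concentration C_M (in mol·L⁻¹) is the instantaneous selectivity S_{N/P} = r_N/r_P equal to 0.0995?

S_{N/P} = (k₁/k₂)·C_M⁻¹ ⇒ C_M = (S·k₂/k₁)^(-1).
= (0.0995×0.613/0.196)^(-1) = (0.3112)^(-1) = 3.21 mol·L⁻¹.

3.21 mol·L⁻¹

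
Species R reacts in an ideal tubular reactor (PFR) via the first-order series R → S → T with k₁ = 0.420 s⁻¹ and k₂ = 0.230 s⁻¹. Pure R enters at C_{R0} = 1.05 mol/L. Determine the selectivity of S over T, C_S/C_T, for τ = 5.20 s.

The intermediate concentration in a first-order A→B→C sequence is C_S = k₁C_{R0}(e^(−k₁τ) − e^(−k₂τ))/(k₂−k₁).
e^(−k₁τ) = e^(−0.420×5.20) = e^(−2.184) = 0.1126; e^(−k₂τ) = e^(−1.196) = 0.3024.
C_S = 0.420×1.05/(0.230−0.420) × (0.1126−0.3024) = (-2.321)×(-0.1898) = 0.4406 mol/L.
C_R = C_{R0}e^(−k₁τ) = 0.1182 mol/L, so C_T = C_{R0}−C_R−C_S = 0.4912 mol/L; C_S/C_T = 0.897.

0.897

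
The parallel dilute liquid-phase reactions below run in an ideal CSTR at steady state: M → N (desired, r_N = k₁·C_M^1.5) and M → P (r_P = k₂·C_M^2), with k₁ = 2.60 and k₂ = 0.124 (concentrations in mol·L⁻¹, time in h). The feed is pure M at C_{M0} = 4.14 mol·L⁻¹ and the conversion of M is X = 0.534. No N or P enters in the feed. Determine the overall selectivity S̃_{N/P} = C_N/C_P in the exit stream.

Exit C_M = C_{M0}(1−X) = 4.14×0.466 = 1.929 mol·L⁻¹.
Rates in a CSTR are evaluated at the outlet concentration: r_N = 2.60×1.929^1.5 = 6.967, r_P = 0.124×1.929^2 = 0.4615.
Overall selectivity = C_N/C_P = r_Nτ/(r_Pτ) = r_N/r_P = 15.1.

15.1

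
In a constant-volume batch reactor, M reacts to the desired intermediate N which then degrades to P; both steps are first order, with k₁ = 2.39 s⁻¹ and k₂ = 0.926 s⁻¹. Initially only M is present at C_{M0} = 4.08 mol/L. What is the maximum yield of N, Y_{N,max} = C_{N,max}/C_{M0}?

0.549

At the optimum, C_{N,max}/C_{M0} = (k₁/k₂)^[k₂/(k₂−k₁)].
= (2.39/0.926)^(0.926/(0.926−2.39)) = (2.581)^(-0.6325) = 0.5490.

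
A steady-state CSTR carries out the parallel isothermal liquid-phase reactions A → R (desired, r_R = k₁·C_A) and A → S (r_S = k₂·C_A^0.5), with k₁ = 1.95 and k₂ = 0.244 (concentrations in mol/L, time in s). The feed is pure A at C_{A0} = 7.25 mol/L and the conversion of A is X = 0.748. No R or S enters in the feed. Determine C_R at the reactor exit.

4.96 mol/L

Exit C_A = C_{A0}(1−X) = 7.25×0.252 = 1.827 mol/L.
In a CSTR the entire volume is at exit conditions, so r_R = 1.95×1.827 = 3.563 and r_S = 0.244×1.827^0.5 = 0.3298.
Fraction of consumed A going to R: r_R/(r_R+r_S) = 0.9153.
C_R = 0.9153·C_{A0}·X = 0.9153×7.25×0.748 = 4.96 mol/L.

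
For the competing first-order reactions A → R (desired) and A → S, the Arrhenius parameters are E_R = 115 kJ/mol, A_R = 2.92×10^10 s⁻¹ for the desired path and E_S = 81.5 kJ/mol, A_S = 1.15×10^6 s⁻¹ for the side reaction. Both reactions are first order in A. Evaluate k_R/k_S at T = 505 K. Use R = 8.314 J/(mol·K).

Since both paths have the same order in A, the concentration cancels and S_{R/S} = k_R/k_S = (A_R/A_S)·exp[(E_S−E_R)/(RT)].
(E_S−E_R)/(RT) = (81.5−115)×10³/(8.314×505) = -33500/4199 = -7.979.
k_R/k_S = (2.92×10^10/1.15×10^6)·exp(-7.979) = 25391 × 3.426×10^-4 = 8.70.

8.70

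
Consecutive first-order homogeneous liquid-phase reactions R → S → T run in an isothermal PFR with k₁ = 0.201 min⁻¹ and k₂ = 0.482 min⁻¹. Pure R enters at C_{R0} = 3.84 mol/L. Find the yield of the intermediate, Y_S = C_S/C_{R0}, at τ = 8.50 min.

0.118

Solving the coupled first-order balances gives C_S(τ) = [k₁/(k₂−k₁)]·C_{R0}·(e^(−k₁τ) − e^(−k₂τ)).
e^(−k₁τ) = e^(−0.201×8.50) = e^(−1.709) = 0.1811; e^(−k₂τ) = e^(−4.097) = 0.01662.
C_S = 0.201×3.84/(0.482−0.201) × (0.1811−0.01662) = 2.747×0.1645 = 0.4519 mol/L.
Y_S = C_S/C_{R0} = 0.4519/3.84 = 0.118.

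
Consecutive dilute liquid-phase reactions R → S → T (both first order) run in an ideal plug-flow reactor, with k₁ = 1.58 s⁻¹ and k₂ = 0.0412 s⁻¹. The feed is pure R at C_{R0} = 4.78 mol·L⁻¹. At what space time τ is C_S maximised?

2.37 s

Setting dC_S/dτ = 0 gives τ_opt = ln(k₂/k₁)/(k₂−k₁).
= ln(0.0412/1.58)/(0.0412−1.58) = ln(0.02608)/-1.539 = -3.647/-1.539 = 2.37 s.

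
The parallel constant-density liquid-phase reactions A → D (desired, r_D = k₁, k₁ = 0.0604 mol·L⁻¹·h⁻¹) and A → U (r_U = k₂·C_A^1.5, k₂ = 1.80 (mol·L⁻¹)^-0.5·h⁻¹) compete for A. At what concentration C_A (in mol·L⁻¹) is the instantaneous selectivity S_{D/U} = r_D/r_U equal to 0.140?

0.386 mol·L⁻¹

S_{D/U} = (k₁/k₂)·C_A^-1.5 ⇒ C_A = (S·k₂/k₁)^(1/(-1.5)).
= (0.140×1.80/0.0604)^(-0.6667) = (4.172)^(-0.6667) = 0.386 mol·L⁻¹.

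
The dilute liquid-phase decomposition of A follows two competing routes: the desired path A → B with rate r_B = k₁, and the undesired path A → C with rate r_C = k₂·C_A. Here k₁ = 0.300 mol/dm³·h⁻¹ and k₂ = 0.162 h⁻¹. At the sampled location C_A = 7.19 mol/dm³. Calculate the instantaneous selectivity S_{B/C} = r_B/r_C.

S_{B/C} = r_B/r_C = (k₁)/(k₂·C_A) = (k₁/k₂)·C_A⁻¹.
= (0.300) / (0.162×7.190) = 0.3000/1.165 = 0.258.

0.258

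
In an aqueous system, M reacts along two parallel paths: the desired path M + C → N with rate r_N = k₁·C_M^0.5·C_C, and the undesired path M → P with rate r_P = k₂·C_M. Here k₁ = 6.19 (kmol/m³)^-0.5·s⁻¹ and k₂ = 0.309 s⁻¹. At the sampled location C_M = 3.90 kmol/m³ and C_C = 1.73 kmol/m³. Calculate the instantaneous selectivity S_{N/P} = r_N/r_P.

S_{N/P} = r_N/r_P = (k₁·C_M^0.5·C_C)/(k₂·C_M) = (k₁/k₂)·C_M^-0.5·C_C.
= (6.19×3.900^0.5×1.730) / (0.309×3.900) = 21.15/1.205 = 17.5.

17.5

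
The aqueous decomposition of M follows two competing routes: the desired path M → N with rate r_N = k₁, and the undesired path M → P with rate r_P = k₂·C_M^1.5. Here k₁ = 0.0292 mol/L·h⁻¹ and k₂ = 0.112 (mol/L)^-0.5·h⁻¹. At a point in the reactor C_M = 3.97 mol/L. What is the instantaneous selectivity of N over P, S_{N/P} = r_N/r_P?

0.0330

S_{N/P} = r_N/r_P = (k₁)/(k₂·C_M^1.5) = (k₁/k₂)·C_M^-1.5.
= (0.0292) / (0.112×3.970^1.5) = 0.02920/0.8859 = 0.0330.
The undesired path is higher order in M, so low C_M (CSTR or dilute feed) favours N.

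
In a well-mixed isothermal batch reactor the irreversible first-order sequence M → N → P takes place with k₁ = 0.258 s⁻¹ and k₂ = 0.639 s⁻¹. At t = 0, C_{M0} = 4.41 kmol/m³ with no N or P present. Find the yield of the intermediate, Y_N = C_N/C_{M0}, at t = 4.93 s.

0.161

The intermediate concentration in a first-order A→B→C sequence is C_N = k₁C_{M0}(e^(−k₁t) − e^(−k₂t))/(k₂−k₁).
e^(−k₁t) = e^(−0.258×4.93) = e^(−1.272) = 0.2803; e^(−k₂t) = e^(−3.150) = 0.04284.
C_N = 0.258×4.41/(0.639−0.258) × (0.2803−0.04284) = 2.986×0.2374 = 0.7091 kmol/m³.
Y_N = C_N/C_{M0} = 0.7091/4.41 = 0.161.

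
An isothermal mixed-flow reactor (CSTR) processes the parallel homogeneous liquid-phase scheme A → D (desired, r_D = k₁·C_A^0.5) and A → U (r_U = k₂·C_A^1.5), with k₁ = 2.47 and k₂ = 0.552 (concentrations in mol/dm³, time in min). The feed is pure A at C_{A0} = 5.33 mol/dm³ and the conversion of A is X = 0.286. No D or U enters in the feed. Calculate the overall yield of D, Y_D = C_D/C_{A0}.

0.155

Exit C_A = C_{A0}(1−X) = 5.33×0.714 = 3.806 mol/dm³.
Rates in a CSTR are evaluated at the outlet concentration: r_D = 2.47×3.806^0.5 = 4.818, r_U = 0.552×3.806^1.5 = 4.098.
Fraction of consumed A going to D: r_D/(r_D+r_U) = 0.5404.
C_D = 0.5404·C_{A0}·X = 0.5404×5.33×0.286 = 0.824 mol/dm³; Y_D = C_D/C_{A0} = 0.155.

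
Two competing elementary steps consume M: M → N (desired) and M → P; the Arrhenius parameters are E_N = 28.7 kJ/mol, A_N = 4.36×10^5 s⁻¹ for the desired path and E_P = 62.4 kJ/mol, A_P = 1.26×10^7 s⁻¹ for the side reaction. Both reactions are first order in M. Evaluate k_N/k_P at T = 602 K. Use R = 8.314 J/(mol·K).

29.1

Since both paths have the same order in M, the concentration cancels and S_{N/P} = k_N/k_P = (A_N/A_P)·exp[(E_P−E_N)/(RT)].
(E_P−E_N)/(RT) = (62.4−28.7)×10³/(8.314×602) = 33700/5005 = 6.733.
k_N/k_P = (4.36×10^5/1.26×10^7)·exp(6.733) = 0.03460 × 839.9 = 29.1.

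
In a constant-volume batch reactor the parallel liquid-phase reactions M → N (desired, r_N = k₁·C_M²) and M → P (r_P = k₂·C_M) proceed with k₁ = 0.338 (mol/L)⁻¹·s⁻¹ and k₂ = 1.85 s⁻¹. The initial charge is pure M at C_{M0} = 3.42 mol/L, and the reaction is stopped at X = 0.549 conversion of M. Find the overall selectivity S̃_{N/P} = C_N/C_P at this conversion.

C_M = C_{M0}(1−X) = 1.542 mol/L.
Along a PFR/batch, dC_P/dC_M = −r_P/(r_N+r_P) = −k₂/(k₂+k₁·C_M).
Integrating from C_{M0} to C_M: C_P = (1.85/0.338)·ln[(1.85+0.338·3.42)/(1.85+0.338·1.54)] = 5.473·ln(3.006/2.371) = 1.298 mol/L.
Then C_N = (C_{M0}−C_M) − C_P = 1.878 − 1.298 = 0.5796 mol/L.
S̃_{N/P} = C_N/C_P = 0.5796/1.298 = 0.447.

0.447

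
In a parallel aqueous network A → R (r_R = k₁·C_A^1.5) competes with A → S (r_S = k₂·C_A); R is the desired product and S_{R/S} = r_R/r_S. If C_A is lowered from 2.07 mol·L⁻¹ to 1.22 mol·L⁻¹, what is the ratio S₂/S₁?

0.768

S_{R/S} = (k₁/k₂)·C_A^0.5, so S₂/S₁ = (C_{A,2}/C_{A,1})^0.5.
= (1.22/2.07)^0.5 = (0.5894)^0.5 = 0.768.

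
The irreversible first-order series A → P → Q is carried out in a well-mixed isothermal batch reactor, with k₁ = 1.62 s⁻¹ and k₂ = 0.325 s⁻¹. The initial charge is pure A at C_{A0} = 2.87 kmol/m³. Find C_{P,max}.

For a first-order series the maximum intermediate yield is C_{P,max}/C_{A0} = (k₁/k₂)^[k₂/(k₂−k₁)].
= (1.62/0.325)^(0.325/(0.325−1.62)) = (4.985)^(-0.2510) = 0.6682.
C_{P,max} = 0.6682×2.87 = 1.92 kmol/m³.

1.92 kmol/m³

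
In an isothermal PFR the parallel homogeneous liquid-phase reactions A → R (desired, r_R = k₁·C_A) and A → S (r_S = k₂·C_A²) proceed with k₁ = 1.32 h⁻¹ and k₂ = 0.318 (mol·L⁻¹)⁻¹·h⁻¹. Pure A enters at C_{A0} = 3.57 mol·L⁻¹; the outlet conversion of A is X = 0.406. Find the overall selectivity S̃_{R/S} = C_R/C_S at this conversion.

C_A = C_{A0}(1−X) = 2.121 mol·L⁻¹.
Along a PFR/batch, dC_R/dC_A = −r_R/(r_R+r_S) = −k₁/(k₁+k₂·C_A).
Integrating from C_{A0} to C_A: C_R = (1.32/0.318)·ln[(1.32+0.318·3.57)/(1.32+0.318·2.12)] = 4.151·ln(2.455/1.994) = 0.8631 mol·L⁻¹.
C_S = (C_{A0}−C_A)−C_R = 0.5864 mol·L⁻¹; S̃_{R/S} = 0.8631/0.5864 = 1.47.

1.47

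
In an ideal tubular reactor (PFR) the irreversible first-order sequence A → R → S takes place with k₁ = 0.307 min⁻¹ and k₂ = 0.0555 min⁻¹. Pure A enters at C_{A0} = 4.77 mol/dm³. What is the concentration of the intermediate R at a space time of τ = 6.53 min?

For first-order series with pure A initially, C_R(τ) = k₁C_{A0}/(k₂−k₁)·(e^(−k₁τ) − e^(−k₂τ)).
e^(−k₁τ) = e^(−0.307×6.53) = e^(−2.005) = 0.1347; e^(−k₂τ) = e^(−0.3624) = 0.6960.
C_R = 0.307×4.77/(0.0555−0.307) × (0.1347−0.6960) = (-5.823)×(-0.5613) = 3.268 mol/dm³.

3.27 mol/dm³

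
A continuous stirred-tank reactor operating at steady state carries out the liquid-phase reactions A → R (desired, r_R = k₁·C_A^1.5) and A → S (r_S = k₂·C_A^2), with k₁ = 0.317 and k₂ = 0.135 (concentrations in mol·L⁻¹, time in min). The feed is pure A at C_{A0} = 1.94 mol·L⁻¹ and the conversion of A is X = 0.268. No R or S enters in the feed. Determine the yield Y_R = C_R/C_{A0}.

0.178

Exit C_A = C_{A0}(1−X) = 1.94×0.732 = 1.420 mol·L⁻¹.
Rates in a CSTR are evaluated at the outlet concentration: r_R = 0.317×1.420^1.5 = 0.5364, r_S = 0.135×1.420^2 = 0.2722.
Fraction of consumed A going to R: r_R/(r_R+r_S) = 0.6634.
C_R = 0.6634·C_{A0}·X = 0.6634×1.94×0.268 = 0.345 mol·L⁻¹; Y_R = C_R/C_{A0} = 0.178.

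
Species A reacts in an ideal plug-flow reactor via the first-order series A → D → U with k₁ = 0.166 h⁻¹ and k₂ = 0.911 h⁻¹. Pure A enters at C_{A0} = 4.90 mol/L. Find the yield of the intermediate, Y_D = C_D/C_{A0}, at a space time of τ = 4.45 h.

0.103

For first-order series with pure A initially, C_D(τ) = k₁C_{A0}/(k₂−k₁)·(e^(−k₁τ) − e^(−k₂τ)).
e^(−k₁τ) = e^(−0.166×4.45) = e^(−0.7387) = 0.4777; e^(−k₂τ) = e^(−4.054) = 0.01735.
C_D = 0.166×4.90/(0.911−0.166) × (0.4777−0.01735) = 1.092×0.4604 = 0.5026 mol/L.
Y_D = C_D/C_{A0} = 0.5026/4.90 = 0.103.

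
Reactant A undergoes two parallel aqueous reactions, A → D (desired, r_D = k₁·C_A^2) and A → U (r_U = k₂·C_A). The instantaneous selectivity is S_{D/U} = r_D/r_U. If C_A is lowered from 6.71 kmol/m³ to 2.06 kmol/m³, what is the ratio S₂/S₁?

S_{D/U} = (k₁/k₂)·C_A, so S₂/S₁ = (C_{A,2}/C_{A,1}).
= 2.06/6.71 = 0.307.
Selectivity toward D falls as C_A falls — high-concentration operation is favoured.

0.307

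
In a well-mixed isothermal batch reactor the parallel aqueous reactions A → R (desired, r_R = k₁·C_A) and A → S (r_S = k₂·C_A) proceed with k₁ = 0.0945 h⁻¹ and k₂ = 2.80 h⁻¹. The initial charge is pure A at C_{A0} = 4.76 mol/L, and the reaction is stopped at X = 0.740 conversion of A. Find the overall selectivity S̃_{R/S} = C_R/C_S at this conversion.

0.0338

C_A = C_{A0}(1−X) = 1.238 mol/L.
Both paths are first order in A, so the instantaneous fraction to R is constant: dC_R/d(−C_A) = k₁/(k₁+k₂) = 0.03265.
C_R = 0.03265·(C_{A0}−C_A) = 0.03265×3.522 = 0.115 mol/L.
C_S = (C_{A0}−C_A)−C_R = 3.407 mol/L; S̃_{R/S} = 0.1150/3.407 = 0.0338.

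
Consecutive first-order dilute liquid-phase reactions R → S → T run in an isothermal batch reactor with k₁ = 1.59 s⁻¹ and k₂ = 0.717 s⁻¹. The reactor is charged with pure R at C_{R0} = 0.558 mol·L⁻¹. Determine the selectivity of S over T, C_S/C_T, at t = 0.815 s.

2.47

For first-order series with pure R initially, C_S(t) = k₁C_{R0}/(k₂−k₁)·(e^(−k₁t) − e^(−k₂t)).
e^(−k₁t) = e^(−1.59×0.815) = e^(−1.296) = 0.2737; e^(−k₂t) = e^(−0.5844) = 0.5575.
C_S = 1.59×0.558/(0.717−1.59) × (0.2737−0.5575) = (-1.016)×(-0.2838) = 0.2884 mol·L⁻¹.
C_R = C_{R0}e^(−k₁t) = 0.1527 mol·L⁻¹, so C_T = C_{R0}−C_R−C_S = 0.1169 mol·L⁻¹; C_S/C_T = 2.47.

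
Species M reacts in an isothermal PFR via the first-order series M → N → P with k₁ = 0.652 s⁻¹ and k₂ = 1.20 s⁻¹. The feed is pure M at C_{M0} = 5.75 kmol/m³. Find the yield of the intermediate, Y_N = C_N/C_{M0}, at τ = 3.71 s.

0.0920

The intermediate concentration in a first-order A→B→C sequence is C_N = k₁C_{M0}(e^(−k₁τ) − e^(−k₂τ))/(k₂−k₁).
e^(−k₁τ) = e^(−0.652×3.71) = e^(−2.419) = 0.08902; e^(−k₂τ) = e^(−4.452) = 0.01166.
C_N = 0.652×5.75/(1.20−0.652) × (0.08902−0.01166) = 6.841×0.07736 = 0.5293 kmol/m³.
Y_N = C_N/C_{M0} = 0.5293/5.75 = 0.0920.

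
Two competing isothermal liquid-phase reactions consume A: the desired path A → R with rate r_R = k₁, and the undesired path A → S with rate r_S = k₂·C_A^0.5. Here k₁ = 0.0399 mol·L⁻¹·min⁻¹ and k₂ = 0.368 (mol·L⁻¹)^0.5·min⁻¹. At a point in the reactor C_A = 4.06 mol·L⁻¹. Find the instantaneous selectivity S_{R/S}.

0.0538

S_{R/S} = r_R/r_S = (k₁)/(k₂·C_A^0.5) = (k₁/k₂)·C_A^-0.5.
= (0.0399) / (0.368×4.060^0.5) = 0.03990/0.7415 = 0.0538.
The undesired path is higher order in A, so low C_A (CSTR or dilute feed) favours R.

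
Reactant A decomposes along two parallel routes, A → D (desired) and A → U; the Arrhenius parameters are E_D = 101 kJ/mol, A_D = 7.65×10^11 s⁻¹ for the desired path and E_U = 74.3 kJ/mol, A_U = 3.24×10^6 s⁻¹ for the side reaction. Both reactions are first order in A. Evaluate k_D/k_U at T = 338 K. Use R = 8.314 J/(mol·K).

17.6

With equal orders, S_{D/U} = k_D/k_U = (A_D/A_U)·exp[(E_U−E_D)/(RT)].
(E_U−E_D)/(RT) = (74.3−101)×10³/(8.314×338) = -26700/2810 = -9.501.
k_D/k_U = (7.65×10^11/3.24×10^6)·exp(-9.501) = 2.361×10^5 × 7.475×10^-5 = 17.6.
Since E_D > E_U, raising the temperature improves selectivity toward D.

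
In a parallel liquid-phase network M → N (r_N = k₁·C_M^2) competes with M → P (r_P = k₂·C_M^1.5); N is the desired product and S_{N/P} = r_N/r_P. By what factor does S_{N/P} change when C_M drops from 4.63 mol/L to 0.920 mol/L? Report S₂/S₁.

0.446

S_{N/P} = (k₁/k₂)·C_M^0.5, so S₂/S₁ = (C_{M,2}/C_{M,1})^0.5.
= (0.920/4.63)^0.5 = (0.1987)^0.5 = 0.446.
Selectivity toward N falls as C_M falls — high-concentration operation is favoured.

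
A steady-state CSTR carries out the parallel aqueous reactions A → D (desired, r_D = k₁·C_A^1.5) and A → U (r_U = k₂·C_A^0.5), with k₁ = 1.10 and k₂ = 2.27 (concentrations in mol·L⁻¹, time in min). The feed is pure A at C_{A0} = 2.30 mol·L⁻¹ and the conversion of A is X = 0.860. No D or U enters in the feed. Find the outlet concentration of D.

Exit C_A = C_{A0}(1−X) = 2.30×0.140 = 0.3220 mol·L⁻¹.
Rates in a CSTR are evaluated at the outlet concentration: r_D = 1.10×0.3220^1.5 = 0.2010, r_U = 2.27×0.3220^0.5 = 1.288.
Fraction of consumed A going to D: r_D/(r_D+r_U) = 0.1350.
C_D = 0.1350·C_{A0}·X = 0.1350×2.30×0.860 = 0.267 mol·L⁻¹.

0.267 mol·L⁻¹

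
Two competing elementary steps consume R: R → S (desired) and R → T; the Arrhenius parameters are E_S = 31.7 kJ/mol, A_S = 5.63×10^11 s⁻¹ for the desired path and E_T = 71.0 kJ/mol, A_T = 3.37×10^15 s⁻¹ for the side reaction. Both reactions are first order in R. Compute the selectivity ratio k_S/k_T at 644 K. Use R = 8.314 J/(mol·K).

0.257

Since both paths have the same order in R, the concentration cancels and S_{S/T} = k_S/k_T = (A_S/A_T)·exp[(E_T−E_S)/(RT)].
(E_T−E_S)/(RT) = (71.0−31.7)×10³/(8.314×644) = 39300/5354 = 7.340.
k_S/k_T = (5.63×10^11/3.37×10^15)·exp(7.340) = 1.671×10^-4 × 1541 = 0.257.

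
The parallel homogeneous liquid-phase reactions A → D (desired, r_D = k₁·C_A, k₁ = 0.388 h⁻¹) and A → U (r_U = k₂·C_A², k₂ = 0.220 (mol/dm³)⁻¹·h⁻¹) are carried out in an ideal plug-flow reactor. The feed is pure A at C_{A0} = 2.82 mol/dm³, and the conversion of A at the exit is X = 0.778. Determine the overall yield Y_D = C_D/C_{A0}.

0.407

C_A = C_{A0}(1−X) = 0.6260 mol/dm³.
Along a PFR/batch, dC_D/dC_A = −r_D/(r_D+r_U) = −k₁/(k₁+k₂·C_A).
Integrating from C_{A0} to C_A: C_D = (0.388/0.220)·ln[(0.388+0.220·2.82)/(0.388+0.220·0.626)] = 1.764·ln(1.008/0.5257) = 1.149 mol/dm³.
Y_D = C_D/C_{A0} = 1.149/2.82 = 0.407.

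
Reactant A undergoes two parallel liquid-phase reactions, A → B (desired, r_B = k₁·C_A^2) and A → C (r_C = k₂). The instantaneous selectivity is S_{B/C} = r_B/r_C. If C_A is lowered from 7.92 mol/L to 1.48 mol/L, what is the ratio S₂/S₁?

S_{B/C} = (k₁/k₂)·C_A^2, so S₂/S₁ = (C_{A,2}/C_{A,1})^2.
= (1.48/7.92)^2 = (0.1869)^2 = 0.0349.

0.0349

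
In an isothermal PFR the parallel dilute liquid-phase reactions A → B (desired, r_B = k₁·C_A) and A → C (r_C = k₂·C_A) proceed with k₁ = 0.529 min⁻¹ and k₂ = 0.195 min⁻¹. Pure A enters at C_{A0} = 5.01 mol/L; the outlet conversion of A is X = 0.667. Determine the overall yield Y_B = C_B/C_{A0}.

C_A = C_{A0}(1−X) = 1.668 mol/L.
Both paths are first order in A, so the instantaneous fraction to B is constant: dC_B/d(−C_A) = k₁/(k₁+k₂) = 0.7307.
C_B = 0.7307·(C_{A0}−C_A) = 0.7307×3.342 = 2.44 mol/L.
Y_B = C_B/C_{A0} = 2.442/5.01 = 0.487.

0.487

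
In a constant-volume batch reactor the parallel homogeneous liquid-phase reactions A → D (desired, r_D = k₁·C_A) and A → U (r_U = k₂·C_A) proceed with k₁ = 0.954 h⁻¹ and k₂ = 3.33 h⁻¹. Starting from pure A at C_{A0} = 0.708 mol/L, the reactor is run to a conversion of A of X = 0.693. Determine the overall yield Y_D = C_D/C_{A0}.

0.154

C_A = C_{A0}(1−X) = 0.2174 mol/L.
Both paths are first order in A, so the instantaneous fraction to D is constant: dC_D/d(−C_A) = k₁/(k₁+k₂) = 0.2227.
C_D = 0.2227·(C_{A0}−C_A) = 0.2227×0.4906 = 0.109 mol/L.
Y_D = C_D/C_{A0} = 0.1093/0.708 = 0.154.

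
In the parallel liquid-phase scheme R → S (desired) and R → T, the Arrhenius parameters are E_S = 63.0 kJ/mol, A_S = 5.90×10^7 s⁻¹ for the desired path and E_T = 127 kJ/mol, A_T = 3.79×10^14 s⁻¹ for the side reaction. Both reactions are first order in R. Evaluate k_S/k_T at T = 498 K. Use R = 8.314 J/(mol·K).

0.804

Since both paths have the same order in R, the concentration cancels and S_{S/T} = k_S/k_T = (A_S/A_T)·exp[(E_T−E_S)/(RT)].
(E_T−E_S)/(RT) = (127−63.0)×10³/(8.314×498) = 64000/4140 = 15.46.
k_S/k_T = (5.90×10^7/3.79×10^14)·exp(15.46) = 1.557×10^-7 × 5.166×10^6 = 0.804.
Since E_S < E_T, lowering the temperature improves selectivity toward S.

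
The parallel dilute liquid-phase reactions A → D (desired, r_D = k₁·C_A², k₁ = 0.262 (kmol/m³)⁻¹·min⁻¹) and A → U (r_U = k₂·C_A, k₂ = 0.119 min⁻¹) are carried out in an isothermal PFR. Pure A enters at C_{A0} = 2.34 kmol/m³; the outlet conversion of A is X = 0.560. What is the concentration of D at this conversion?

1.02 kmol/m³

C_A = C_{A0}(1−X) = 1.030 kmol/m³.
Along a PFR/batch, dC_U/dC_A = −r_U/(r_D+r_U) = −k₂/(k₂+k₁·C_A).
Integrating from C_{A0} to C_A: C_U = (0.119/0.262)·ln[(0.119+0.262·2.34)/(0.119+0.262·1.03)] = 0.4542·ln(0.7321/0.3888) = 0.2875 kmol/m³.
Then C_D = (C_{A0}−C_A) − C_U = 1.310 − 0.2875 = 1.023 kmol/m³.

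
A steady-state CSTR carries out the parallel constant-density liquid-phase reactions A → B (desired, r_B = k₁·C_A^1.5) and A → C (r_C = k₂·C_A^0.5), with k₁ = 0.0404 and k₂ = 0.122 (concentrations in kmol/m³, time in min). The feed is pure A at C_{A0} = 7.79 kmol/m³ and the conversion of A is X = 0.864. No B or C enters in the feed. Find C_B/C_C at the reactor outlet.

Exit C_A = C_{A0}(1−X) = 7.79×0.136 = 1.059 kmol/m³.
Rates in a CSTR are evaluated at the outlet concentration: r_B = 0.0404×1.059^1.5 = 0.04406, r_C = 0.122×1.059^0.5 = 0.1256.
Overall selectivity = C_B/C_C = r_Bτ/(r_Cτ) = r_B/r_C = 0.351.

0.351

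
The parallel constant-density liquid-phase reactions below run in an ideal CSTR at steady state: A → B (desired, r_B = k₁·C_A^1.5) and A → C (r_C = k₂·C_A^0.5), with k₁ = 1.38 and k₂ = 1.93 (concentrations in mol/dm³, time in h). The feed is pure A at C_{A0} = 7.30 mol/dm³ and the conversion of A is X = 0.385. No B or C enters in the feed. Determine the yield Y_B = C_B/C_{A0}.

0.294

Exit C_A = C_{A0}(1−X) = 7.30×0.615 = 4.489 mol/dm³.
A CSTR operates uniformly at the exit composition, giving r_B = 13.13 and r_C = 4.089 (each k·C_A^n at C_A = 4.489).
Fraction of consumed A going to B: r_B/(r_B+r_C) = 0.7625.
C_B = 0.7625·C_{A0}·X = 0.7625×7.30×0.385 = 2.14 mol/dm³; Y_B = C_B/C_{A0} = 0.294.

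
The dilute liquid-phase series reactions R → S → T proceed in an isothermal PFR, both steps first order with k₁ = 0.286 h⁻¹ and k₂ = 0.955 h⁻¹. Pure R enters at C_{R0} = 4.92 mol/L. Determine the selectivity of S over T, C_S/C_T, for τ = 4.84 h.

For first-order series with pure R initially, C_S(τ) = k₁C_{R0}/(k₂−k₁)·(e^(−k₁τ) − e^(−k₂τ)).
e^(−k₁τ) = e^(−0.286×4.84) = e^(−1.384) = 0.2505; e^(−k₂τ) = e^(−4.622) = 0.009831.
C_S = 0.286×4.92/(0.955−0.286) × (0.2505−0.009831) = 2.103×0.2407 = 0.5062 mol/L.
C_R = C_{R0}e^(−k₁τ) = 1.233 mol/L, so C_T = C_{R0}−C_R−C_S = 3.181 mol/L; C_S/C_T = 0.159.

0.159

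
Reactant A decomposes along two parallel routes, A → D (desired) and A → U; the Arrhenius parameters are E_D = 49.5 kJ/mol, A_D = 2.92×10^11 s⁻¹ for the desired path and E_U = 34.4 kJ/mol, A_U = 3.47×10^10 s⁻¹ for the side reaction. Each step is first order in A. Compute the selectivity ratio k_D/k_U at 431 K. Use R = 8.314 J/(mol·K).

0.124

Since both paths have the same order in A, the concentration cancels and S_{D/U} = k_D/k_U = (A_D/A_U)·exp[(E_U−E_D)/(RT)].
(E_U−E_D)/(RT) = (34.4−49.5)×10³/(8.314×431) = -15100/3583 = -4.214.
k_D/k_U = (2.92×10^11/3.47×10^10)·exp(-4.214) = 8.415 × 0.01479 = 0.124.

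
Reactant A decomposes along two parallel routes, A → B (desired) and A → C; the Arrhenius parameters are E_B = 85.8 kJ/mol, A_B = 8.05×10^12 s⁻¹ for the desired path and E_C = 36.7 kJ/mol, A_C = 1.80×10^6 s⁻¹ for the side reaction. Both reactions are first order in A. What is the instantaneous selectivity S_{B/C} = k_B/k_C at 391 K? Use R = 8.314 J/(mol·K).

Since both paths have the same order in A, the concentration cancels and S_{B/C} = k_B/k_C = (A_B/A_C)·exp[(E_C−E_B)/(RT)].
(E_C−E_B)/(RT) = (36.7−85.8)×10³/(8.314×391) = -49100/3251 = -15.10.
k_B/k_C = (8.05×10^12/1.80×10^6)·exp(-15.10) = 4.472×10^6 × 2.757×10^-7 = 1.23.
Since E_B > E_C, raising the temperature improves selectivity toward B.

1.23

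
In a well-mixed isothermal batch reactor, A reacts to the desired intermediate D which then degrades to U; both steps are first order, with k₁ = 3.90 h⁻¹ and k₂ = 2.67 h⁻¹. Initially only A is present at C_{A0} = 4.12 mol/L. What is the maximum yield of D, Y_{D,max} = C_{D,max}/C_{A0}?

0.439

At the optimum, C_{D,max}/C_{A0} = (k₁/k₂)^[k₂/(k₂−k₁)].
= (3.90/2.67)^(2.67/(2.67−3.90)) = (1.461)^(-2.171) = 0.4393.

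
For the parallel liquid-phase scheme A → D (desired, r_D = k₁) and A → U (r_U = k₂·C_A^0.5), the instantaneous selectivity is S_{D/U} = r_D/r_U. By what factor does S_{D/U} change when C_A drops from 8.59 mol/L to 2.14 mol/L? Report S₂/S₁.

2.00

S_{D/U} = (k₁/k₂)·C_A^-0.5, so S₂/S₁ = (C_{A,2}/C_{A,1})^-0.5.
= (2.14/8.59)^(-0.5) = (0.2491)^(-0.5) = 2.00.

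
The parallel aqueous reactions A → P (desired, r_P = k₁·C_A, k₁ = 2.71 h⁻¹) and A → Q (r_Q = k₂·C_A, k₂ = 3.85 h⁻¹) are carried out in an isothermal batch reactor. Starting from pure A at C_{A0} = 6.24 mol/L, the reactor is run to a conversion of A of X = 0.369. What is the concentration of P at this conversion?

C_A = C_{A0}(1−X) = 3.937 mol/L.
Both paths are first order in A, so the instantaneous fraction to P is constant: dC_P/d(−C_A) = k₁/(k₁+k₂) = 0.4131.
C_P = 0.4131·(C_{A0}−C_A) = 0.4131×2.303 = 0.951 mol/L.

0.951 mol/L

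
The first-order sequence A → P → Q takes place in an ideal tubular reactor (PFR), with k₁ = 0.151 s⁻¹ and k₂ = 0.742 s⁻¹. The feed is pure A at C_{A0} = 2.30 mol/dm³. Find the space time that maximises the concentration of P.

2.69 s

The intermediate peaks when r₁ = r₂, i.e. k₁e^(−k₁τ) = k₂e^(−k₂τ), giving τ_opt = ln(k₂/k₁)/(k₂−k₁).
= ln(0.742/0.151)/(0.742−0.151) = ln(4.914)/0.5910 = 1.592/0.5910 = 2.69 s.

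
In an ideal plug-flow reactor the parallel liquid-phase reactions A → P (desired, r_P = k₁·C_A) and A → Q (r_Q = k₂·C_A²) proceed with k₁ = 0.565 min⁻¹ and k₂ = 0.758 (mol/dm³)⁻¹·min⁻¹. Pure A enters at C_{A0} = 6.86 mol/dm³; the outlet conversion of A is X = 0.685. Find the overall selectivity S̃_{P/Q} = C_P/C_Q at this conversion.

0.180

C_A = C_{A0}(1−X) = 2.161 mol/dm³.
Along a PFR/batch, dC_P/dC_A = −r_P/(r_P+r_Q) = −k₁/(k₁+k₂·C_A).
Integrating from C_{A0} to C_A: C_P = (0.565/0.758)·ln[(0.565+0.758·6.86)/(0.565+0.758·2.16)] = 0.7454·ln(5.765/2.203) = 0.7170 mol/dm³.
C_Q = (C_{A0}−C_A)−C_P = 3.982 mol/dm³; S̃_{P/Q} = 0.7170/3.982 = 0.180.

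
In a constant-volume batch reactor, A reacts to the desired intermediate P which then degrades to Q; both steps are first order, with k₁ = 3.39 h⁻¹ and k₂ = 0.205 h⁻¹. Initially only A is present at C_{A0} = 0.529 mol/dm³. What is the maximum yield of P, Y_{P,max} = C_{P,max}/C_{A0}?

For a first-order series the maximum intermediate yield is C_{P,max}/C_{A0} = (k₁/k₂)^[k₂/(k₂−k₁)].
= (3.39/0.205)^(0.205/(0.205−3.39)) = (16.54)^(-0.06436) = 0.8348.

0.835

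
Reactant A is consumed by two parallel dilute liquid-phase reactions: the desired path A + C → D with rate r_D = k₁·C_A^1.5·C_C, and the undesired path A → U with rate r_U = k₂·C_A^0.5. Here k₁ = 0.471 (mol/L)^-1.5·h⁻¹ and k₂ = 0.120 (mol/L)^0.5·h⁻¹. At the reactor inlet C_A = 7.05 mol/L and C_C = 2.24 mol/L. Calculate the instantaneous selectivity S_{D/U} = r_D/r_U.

62.0

S_{D/U} = r_D/r_U = (k₁·C_A^1.5·C_C)/(k₂·C_A^0.5) = (k₁/k₂)·C_A·C_C.
= (0.471×7.050^1.5×2.240) / (0.120×7.050^0.5) = 19.75/0.3186 = 62.0.
Since the desired path is higher order in A, keeping C_A high (PFR or concentrated feed) favours D.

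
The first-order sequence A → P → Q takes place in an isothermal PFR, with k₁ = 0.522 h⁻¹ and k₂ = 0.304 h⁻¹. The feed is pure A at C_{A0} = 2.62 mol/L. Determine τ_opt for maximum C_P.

For first-order series the maximum of C_P occurs at τ_opt = ln(k₂/k₁)/(k₂−k₁).
= ln(0.304/0.522)/(0.304−0.522) = ln(0.5824)/-0.2180 = -0.5406/-0.2180 = 2.48 h.

2.48 h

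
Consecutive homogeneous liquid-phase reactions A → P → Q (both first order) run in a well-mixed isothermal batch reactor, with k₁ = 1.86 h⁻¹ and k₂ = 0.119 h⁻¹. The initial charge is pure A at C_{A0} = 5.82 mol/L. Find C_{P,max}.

4.82 mol/L

Evaluating C_P at t_opt = ln(k₂/k₁)/(k₂−k₁) gives C_{P,max}/C_{A0} = (k₁/k₂)^[k₂/(k₂−k₁)].
= (1.86/0.119)^(0.119/(0.119−1.86)) = (15.63)^(-0.06835) = 0.8287.
C_{P,max} = 0.8287×5.82 = 4.82 mol/L.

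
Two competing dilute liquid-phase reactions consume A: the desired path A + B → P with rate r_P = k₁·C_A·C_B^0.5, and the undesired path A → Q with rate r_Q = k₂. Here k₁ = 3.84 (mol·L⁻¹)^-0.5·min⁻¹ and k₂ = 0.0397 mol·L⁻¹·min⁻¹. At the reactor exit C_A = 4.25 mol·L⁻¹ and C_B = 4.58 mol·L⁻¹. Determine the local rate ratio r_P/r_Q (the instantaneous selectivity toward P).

S_{P/Q} = r_P/r_Q = (k₁·C_A·C_B^0.5)/(k₂) = (k₁/k₂)·C_A·C_B^0.5.
= (3.84×4.250×4.580^0.5) / (0.0397) = 34.93/0.03970 = 880.
Since the desired path is higher order in A, keeping C_A high (PFR or concentrated feed) favours P.

880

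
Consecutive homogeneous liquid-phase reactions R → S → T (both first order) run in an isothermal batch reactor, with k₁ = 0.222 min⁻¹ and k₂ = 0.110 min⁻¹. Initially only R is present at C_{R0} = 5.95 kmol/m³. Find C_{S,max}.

At the optimum, C_{S,max}/C_{R0} = (k₁/k₂)^[k₂/(k₂−k₁)].
= (0.222/0.110)^(0.110/(0.110−0.222)) = (2.018)^(-0.9821) = 0.5017.
C_{S,max} = 0.5017×5.95 = 2.99 kmol/m³.

2.99 kmol/m³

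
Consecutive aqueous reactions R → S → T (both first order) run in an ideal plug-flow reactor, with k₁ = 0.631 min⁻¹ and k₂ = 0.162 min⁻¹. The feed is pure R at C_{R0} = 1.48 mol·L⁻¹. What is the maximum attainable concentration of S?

For a first-order series the maximum intermediate yield is C_{S,max}/C_{R0} = (k₁/k₂)^[k₂/(k₂−k₁)].
= (0.631/0.162)^(0.162/(0.162−0.631)) = (3.895)^(-0.3454) = 0.6252.
C_{S,max} = 0.6252×1.48 = 0.925 mol·L⁻¹.

0.925 mol·L⁻¹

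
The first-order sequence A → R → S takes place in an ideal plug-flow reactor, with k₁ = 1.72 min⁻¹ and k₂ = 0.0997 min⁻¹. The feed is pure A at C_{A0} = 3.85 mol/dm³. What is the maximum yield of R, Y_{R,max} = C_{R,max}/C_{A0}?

0.839

At the optimum, C_{R,max}/C_{A0} = (k₁/k₂)^[k₂/(k₂−k₁)].
= (1.72/0.0997)^(0.0997/(0.0997−1.72)) = (17.25)^(-0.06153) = 0.8393.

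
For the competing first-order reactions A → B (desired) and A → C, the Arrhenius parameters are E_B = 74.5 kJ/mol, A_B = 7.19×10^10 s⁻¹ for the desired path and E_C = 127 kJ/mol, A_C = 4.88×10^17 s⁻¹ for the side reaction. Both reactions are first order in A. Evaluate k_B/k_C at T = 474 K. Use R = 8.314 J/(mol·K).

0.0899

With equal orders, S_{B/C} = k_B/k_C = (A_B/A_C)·exp[(E_C−E_B)/(RT)].
(E_C−E_B)/(RT) = (127−74.5)×10³/(8.314×474) = 52500/3941 = 13.32.
k_B/k_C = (7.19×10^10/4.88×10^17)·exp(13.32) = 1.473×10^-7 × 6.105×10^5 = 0.0899.
Since E_B < E_C, lowering the temperature improves selectivity toward B.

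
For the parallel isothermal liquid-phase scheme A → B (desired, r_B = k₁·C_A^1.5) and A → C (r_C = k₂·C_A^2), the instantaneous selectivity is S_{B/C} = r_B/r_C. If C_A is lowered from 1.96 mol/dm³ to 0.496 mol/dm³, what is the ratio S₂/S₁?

S_{B/C} = (k₁/k₂)·C_A^-0.5, so S₂/S₁ = (C_{A,2}/C_{A,1})^-0.5.
= (0.496/1.96)^(-0.5) = (0.2531)^(-0.5) = 1.99.
Selectivity toward B rises as C_A falls — low-concentration operation is favoured.

1.99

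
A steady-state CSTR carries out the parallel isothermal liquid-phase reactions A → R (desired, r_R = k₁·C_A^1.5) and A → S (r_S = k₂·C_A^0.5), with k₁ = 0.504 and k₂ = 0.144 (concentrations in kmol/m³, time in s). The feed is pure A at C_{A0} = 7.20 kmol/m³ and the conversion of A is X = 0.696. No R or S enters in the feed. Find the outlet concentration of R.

4.43 kmol/m³

Exit C_A = C_{A0}(1−X) = 7.20×0.304 = 2.189 kmol/m³.
In a CSTR the entire volume is at exit conditions, so r_R = 0.504×2.189^1.5 = 1.632 and r_S = 0.144×2.189^0.5 = 0.2130.
Fraction of consumed A going to R: r_R/(r_R+r_S) = 0.8845.
C_R = 0.8845·C_{A0}·X = 0.8845×7.20×0.696 = 4.43 kmol/m³.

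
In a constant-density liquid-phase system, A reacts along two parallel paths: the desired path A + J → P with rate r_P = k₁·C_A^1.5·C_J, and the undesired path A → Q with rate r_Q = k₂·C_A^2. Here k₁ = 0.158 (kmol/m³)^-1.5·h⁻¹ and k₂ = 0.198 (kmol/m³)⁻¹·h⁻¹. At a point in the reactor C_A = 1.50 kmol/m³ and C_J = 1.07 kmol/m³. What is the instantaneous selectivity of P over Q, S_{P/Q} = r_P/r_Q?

S_{P/Q} = r_P/r_Q = (k₁·C_A^1.5·C_J)/(k₂·C_A^2) = (k₁/k₂)·C_A^-0.5·C_J.
= (0.158×1.500^1.5×1.070) / (0.198×1.500^2) = 0.3106/0.4455 = 0.697.
The undesired path is higher order in A, so low C_A (CSTR or dilute feed) favours P.

0.697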